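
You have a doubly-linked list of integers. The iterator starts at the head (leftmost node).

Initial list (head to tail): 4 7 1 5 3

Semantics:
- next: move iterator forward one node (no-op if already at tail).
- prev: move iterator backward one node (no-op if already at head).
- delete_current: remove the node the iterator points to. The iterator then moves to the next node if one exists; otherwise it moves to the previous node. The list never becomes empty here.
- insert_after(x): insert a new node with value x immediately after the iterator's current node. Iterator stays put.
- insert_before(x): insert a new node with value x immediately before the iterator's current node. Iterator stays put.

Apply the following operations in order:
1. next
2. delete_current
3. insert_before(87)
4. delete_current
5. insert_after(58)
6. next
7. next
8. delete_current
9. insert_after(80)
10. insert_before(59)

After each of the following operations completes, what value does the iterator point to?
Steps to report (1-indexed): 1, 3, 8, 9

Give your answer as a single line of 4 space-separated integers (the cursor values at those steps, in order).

Answer: 7 1 58 58

Derivation:
After 1 (next): list=[4, 7, 1, 5, 3] cursor@7
After 2 (delete_current): list=[4, 1, 5, 3] cursor@1
After 3 (insert_before(87)): list=[4, 87, 1, 5, 3] cursor@1
After 4 (delete_current): list=[4, 87, 5, 3] cursor@5
After 5 (insert_after(58)): list=[4, 87, 5, 58, 3] cursor@5
After 6 (next): list=[4, 87, 5, 58, 3] cursor@58
After 7 (next): list=[4, 87, 5, 58, 3] cursor@3
After 8 (delete_current): list=[4, 87, 5, 58] cursor@58
After 9 (insert_after(80)): list=[4, 87, 5, 58, 80] cursor@58
After 10 (insert_before(59)): list=[4, 87, 5, 59, 58, 80] cursor@58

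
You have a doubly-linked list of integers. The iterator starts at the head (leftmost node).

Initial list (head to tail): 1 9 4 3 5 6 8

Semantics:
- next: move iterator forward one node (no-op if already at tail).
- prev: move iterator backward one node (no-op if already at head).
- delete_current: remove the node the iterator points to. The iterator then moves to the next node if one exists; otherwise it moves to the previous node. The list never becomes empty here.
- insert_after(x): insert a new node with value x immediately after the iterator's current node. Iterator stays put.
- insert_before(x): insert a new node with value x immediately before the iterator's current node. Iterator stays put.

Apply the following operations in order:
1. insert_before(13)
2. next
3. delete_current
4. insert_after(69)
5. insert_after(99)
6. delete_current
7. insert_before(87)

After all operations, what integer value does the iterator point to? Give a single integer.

After 1 (insert_before(13)): list=[13, 1, 9, 4, 3, 5, 6, 8] cursor@1
After 2 (next): list=[13, 1, 9, 4, 3, 5, 6, 8] cursor@9
After 3 (delete_current): list=[13, 1, 4, 3, 5, 6, 8] cursor@4
After 4 (insert_after(69)): list=[13, 1, 4, 69, 3, 5, 6, 8] cursor@4
After 5 (insert_after(99)): list=[13, 1, 4, 99, 69, 3, 5, 6, 8] cursor@4
After 6 (delete_current): list=[13, 1, 99, 69, 3, 5, 6, 8] cursor@99
After 7 (insert_before(87)): list=[13, 1, 87, 99, 69, 3, 5, 6, 8] cursor@99

Answer: 99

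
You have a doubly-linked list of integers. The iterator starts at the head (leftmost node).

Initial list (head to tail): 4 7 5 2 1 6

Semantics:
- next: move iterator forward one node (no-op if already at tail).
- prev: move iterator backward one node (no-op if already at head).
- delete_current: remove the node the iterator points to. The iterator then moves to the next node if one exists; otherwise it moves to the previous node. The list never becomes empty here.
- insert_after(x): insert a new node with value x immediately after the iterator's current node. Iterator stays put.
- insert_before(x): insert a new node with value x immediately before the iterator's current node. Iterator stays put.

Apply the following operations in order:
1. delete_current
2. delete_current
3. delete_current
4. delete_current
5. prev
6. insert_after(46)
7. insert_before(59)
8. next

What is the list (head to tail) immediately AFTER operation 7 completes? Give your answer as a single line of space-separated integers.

Answer: 59 1 46 6

Derivation:
After 1 (delete_current): list=[7, 5, 2, 1, 6] cursor@7
After 2 (delete_current): list=[5, 2, 1, 6] cursor@5
After 3 (delete_current): list=[2, 1, 6] cursor@2
After 4 (delete_current): list=[1, 6] cursor@1
After 5 (prev): list=[1, 6] cursor@1
After 6 (insert_after(46)): list=[1, 46, 6] cursor@1
After 7 (insert_before(59)): list=[59, 1, 46, 6] cursor@1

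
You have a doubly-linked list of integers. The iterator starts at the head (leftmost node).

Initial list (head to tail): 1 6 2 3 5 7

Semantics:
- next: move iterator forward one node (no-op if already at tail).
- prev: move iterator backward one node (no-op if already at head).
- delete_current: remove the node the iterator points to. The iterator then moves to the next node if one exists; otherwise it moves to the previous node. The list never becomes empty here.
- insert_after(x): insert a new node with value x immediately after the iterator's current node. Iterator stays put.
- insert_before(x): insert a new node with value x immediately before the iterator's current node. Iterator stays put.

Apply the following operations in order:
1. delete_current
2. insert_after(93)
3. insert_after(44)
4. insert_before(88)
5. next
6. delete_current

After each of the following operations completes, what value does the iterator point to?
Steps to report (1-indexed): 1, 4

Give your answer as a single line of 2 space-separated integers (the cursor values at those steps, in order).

Answer: 6 6

Derivation:
After 1 (delete_current): list=[6, 2, 3, 5, 7] cursor@6
After 2 (insert_after(93)): list=[6, 93, 2, 3, 5, 7] cursor@6
After 3 (insert_after(44)): list=[6, 44, 93, 2, 3, 5, 7] cursor@6
After 4 (insert_before(88)): list=[88, 6, 44, 93, 2, 3, 5, 7] cursor@6
After 5 (next): list=[88, 6, 44, 93, 2, 3, 5, 7] cursor@44
After 6 (delete_current): list=[88, 6, 93, 2, 3, 5, 7] cursor@93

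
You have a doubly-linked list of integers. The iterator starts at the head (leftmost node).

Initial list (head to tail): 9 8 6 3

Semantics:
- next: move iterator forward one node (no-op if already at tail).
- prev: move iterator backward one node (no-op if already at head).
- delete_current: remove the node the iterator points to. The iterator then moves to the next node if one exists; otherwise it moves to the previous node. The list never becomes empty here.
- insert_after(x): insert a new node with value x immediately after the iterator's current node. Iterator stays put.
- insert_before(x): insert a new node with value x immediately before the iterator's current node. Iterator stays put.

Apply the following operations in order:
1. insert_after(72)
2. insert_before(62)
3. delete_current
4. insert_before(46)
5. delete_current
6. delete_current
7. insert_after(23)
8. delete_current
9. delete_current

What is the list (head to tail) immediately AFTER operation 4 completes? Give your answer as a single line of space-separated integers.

After 1 (insert_after(72)): list=[9, 72, 8, 6, 3] cursor@9
After 2 (insert_before(62)): list=[62, 9, 72, 8, 6, 3] cursor@9
After 3 (delete_current): list=[62, 72, 8, 6, 3] cursor@72
After 4 (insert_before(46)): list=[62, 46, 72, 8, 6, 3] cursor@72

Answer: 62 46 72 8 6 3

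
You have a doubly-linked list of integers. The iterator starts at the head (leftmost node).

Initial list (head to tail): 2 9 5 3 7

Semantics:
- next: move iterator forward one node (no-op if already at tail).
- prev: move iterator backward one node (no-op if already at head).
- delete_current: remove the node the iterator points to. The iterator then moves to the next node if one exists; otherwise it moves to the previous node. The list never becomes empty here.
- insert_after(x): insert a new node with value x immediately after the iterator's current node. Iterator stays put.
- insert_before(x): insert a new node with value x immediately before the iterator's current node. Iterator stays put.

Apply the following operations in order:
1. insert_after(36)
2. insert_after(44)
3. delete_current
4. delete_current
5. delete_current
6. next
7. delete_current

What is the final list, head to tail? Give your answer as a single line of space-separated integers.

After 1 (insert_after(36)): list=[2, 36, 9, 5, 3, 7] cursor@2
After 2 (insert_after(44)): list=[2, 44, 36, 9, 5, 3, 7] cursor@2
After 3 (delete_current): list=[44, 36, 9, 5, 3, 7] cursor@44
After 4 (delete_current): list=[36, 9, 5, 3, 7] cursor@36
After 5 (delete_current): list=[9, 5, 3, 7] cursor@9
After 6 (next): list=[9, 5, 3, 7] cursor@5
After 7 (delete_current): list=[9, 3, 7] cursor@3

Answer: 9 3 7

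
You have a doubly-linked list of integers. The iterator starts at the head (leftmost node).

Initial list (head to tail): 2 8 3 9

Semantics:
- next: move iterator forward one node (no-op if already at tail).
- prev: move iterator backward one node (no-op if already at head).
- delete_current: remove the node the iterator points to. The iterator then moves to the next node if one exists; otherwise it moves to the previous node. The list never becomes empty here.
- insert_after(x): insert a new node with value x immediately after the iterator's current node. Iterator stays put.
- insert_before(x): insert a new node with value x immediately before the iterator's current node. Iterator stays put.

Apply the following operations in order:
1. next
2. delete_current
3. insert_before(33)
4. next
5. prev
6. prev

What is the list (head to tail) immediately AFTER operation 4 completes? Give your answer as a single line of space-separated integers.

After 1 (next): list=[2, 8, 3, 9] cursor@8
After 2 (delete_current): list=[2, 3, 9] cursor@3
After 3 (insert_before(33)): list=[2, 33, 3, 9] cursor@3
After 4 (next): list=[2, 33, 3, 9] cursor@9

Answer: 2 33 3 9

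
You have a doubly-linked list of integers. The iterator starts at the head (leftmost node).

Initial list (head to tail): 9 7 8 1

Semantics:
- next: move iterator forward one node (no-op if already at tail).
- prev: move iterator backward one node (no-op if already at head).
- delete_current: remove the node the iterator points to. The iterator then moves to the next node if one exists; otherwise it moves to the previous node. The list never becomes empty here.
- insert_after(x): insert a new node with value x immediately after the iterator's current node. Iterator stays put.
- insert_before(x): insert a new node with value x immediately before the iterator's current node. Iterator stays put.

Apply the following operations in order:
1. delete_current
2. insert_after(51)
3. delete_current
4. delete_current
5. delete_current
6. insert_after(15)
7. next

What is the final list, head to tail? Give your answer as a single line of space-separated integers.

After 1 (delete_current): list=[7, 8, 1] cursor@7
After 2 (insert_after(51)): list=[7, 51, 8, 1] cursor@7
After 3 (delete_current): list=[51, 8, 1] cursor@51
After 4 (delete_current): list=[8, 1] cursor@8
After 5 (delete_current): list=[1] cursor@1
After 6 (insert_after(15)): list=[1, 15] cursor@1
After 7 (next): list=[1, 15] cursor@15

Answer: 1 15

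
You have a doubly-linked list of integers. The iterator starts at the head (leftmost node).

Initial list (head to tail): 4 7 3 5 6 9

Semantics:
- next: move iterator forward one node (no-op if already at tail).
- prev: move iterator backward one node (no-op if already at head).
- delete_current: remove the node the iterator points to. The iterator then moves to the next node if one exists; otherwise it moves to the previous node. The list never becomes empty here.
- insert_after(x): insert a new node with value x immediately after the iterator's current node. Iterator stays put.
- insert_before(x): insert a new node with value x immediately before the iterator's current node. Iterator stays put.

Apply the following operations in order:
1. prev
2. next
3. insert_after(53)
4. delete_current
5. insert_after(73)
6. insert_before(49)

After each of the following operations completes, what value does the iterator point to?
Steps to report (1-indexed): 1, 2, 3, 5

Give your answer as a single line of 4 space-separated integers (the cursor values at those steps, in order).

Answer: 4 7 7 53

Derivation:
After 1 (prev): list=[4, 7, 3, 5, 6, 9] cursor@4
After 2 (next): list=[4, 7, 3, 5, 6, 9] cursor@7
After 3 (insert_after(53)): list=[4, 7, 53, 3, 5, 6, 9] cursor@7
After 4 (delete_current): list=[4, 53, 3, 5, 6, 9] cursor@53
After 5 (insert_after(73)): list=[4, 53, 73, 3, 5, 6, 9] cursor@53
After 6 (insert_before(49)): list=[4, 49, 53, 73, 3, 5, 6, 9] cursor@53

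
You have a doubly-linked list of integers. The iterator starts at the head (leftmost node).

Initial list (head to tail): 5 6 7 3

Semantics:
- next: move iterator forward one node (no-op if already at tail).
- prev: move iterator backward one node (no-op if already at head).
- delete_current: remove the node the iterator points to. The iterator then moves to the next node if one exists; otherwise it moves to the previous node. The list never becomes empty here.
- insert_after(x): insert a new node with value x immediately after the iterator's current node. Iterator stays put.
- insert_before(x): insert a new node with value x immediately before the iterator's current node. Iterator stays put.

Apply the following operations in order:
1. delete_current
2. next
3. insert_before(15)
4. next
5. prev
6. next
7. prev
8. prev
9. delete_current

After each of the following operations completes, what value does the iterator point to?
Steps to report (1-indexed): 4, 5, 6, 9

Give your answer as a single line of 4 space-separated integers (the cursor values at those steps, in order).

Answer: 3 7 3 7

Derivation:
After 1 (delete_current): list=[6, 7, 3] cursor@6
After 2 (next): list=[6, 7, 3] cursor@7
After 3 (insert_before(15)): list=[6, 15, 7, 3] cursor@7
After 4 (next): list=[6, 15, 7, 3] cursor@3
After 5 (prev): list=[6, 15, 7, 3] cursor@7
After 6 (next): list=[6, 15, 7, 3] cursor@3
After 7 (prev): list=[6, 15, 7, 3] cursor@7
After 8 (prev): list=[6, 15, 7, 3] cursor@15
After 9 (delete_current): list=[6, 7, 3] cursor@7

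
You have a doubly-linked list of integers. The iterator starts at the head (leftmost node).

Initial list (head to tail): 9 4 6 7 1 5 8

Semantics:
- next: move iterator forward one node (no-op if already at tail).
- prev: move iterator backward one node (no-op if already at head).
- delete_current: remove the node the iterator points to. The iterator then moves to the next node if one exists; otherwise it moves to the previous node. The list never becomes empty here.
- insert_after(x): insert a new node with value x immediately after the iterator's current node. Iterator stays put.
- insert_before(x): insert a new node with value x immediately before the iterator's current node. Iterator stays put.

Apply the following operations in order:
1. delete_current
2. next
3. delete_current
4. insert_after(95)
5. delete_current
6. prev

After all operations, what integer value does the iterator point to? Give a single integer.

After 1 (delete_current): list=[4, 6, 7, 1, 5, 8] cursor@4
After 2 (next): list=[4, 6, 7, 1, 5, 8] cursor@6
After 3 (delete_current): list=[4, 7, 1, 5, 8] cursor@7
After 4 (insert_after(95)): list=[4, 7, 95, 1, 5, 8] cursor@7
After 5 (delete_current): list=[4, 95, 1, 5, 8] cursor@95
After 6 (prev): list=[4, 95, 1, 5, 8] cursor@4

Answer: 4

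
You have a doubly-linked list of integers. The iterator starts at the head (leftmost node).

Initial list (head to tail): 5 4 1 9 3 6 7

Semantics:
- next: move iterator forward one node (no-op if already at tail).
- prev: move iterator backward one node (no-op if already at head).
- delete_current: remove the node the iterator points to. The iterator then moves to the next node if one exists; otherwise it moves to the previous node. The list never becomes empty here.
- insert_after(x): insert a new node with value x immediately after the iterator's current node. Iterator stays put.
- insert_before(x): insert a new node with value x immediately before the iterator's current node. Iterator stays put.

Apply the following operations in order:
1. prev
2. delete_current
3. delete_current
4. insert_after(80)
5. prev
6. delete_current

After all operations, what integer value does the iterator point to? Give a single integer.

Answer: 80

Derivation:
After 1 (prev): list=[5, 4, 1, 9, 3, 6, 7] cursor@5
After 2 (delete_current): list=[4, 1, 9, 3, 6, 7] cursor@4
After 3 (delete_current): list=[1, 9, 3, 6, 7] cursor@1
After 4 (insert_after(80)): list=[1, 80, 9, 3, 6, 7] cursor@1
After 5 (prev): list=[1, 80, 9, 3, 6, 7] cursor@1
After 6 (delete_current): list=[80, 9, 3, 6, 7] cursor@80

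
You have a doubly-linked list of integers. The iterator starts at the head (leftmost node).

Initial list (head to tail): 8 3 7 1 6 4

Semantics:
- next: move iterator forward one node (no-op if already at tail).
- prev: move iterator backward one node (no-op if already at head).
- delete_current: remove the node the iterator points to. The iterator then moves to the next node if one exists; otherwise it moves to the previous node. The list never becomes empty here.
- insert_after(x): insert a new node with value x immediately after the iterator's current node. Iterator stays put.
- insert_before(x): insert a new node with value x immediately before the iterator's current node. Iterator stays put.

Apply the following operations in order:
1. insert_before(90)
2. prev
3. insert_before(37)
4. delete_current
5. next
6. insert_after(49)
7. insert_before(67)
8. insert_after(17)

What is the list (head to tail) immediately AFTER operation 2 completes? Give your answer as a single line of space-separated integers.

After 1 (insert_before(90)): list=[90, 8, 3, 7, 1, 6, 4] cursor@8
After 2 (prev): list=[90, 8, 3, 7, 1, 6, 4] cursor@90

Answer: 90 8 3 7 1 6 4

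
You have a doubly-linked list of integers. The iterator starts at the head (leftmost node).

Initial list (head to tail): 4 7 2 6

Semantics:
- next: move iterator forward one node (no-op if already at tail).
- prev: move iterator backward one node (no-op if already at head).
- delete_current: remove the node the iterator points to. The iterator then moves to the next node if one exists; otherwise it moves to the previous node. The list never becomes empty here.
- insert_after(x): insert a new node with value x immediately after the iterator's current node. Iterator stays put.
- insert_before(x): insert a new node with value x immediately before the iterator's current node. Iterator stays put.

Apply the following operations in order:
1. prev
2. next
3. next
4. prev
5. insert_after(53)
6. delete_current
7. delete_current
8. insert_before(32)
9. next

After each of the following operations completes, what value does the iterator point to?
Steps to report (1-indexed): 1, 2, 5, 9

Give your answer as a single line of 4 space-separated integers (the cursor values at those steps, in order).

After 1 (prev): list=[4, 7, 2, 6] cursor@4
After 2 (next): list=[4, 7, 2, 6] cursor@7
After 3 (next): list=[4, 7, 2, 6] cursor@2
After 4 (prev): list=[4, 7, 2, 6] cursor@7
After 5 (insert_after(53)): list=[4, 7, 53, 2, 6] cursor@7
After 6 (delete_current): list=[4, 53, 2, 6] cursor@53
After 7 (delete_current): list=[4, 2, 6] cursor@2
After 8 (insert_before(32)): list=[4, 32, 2, 6] cursor@2
After 9 (next): list=[4, 32, 2, 6] cursor@6

Answer: 4 7 7 6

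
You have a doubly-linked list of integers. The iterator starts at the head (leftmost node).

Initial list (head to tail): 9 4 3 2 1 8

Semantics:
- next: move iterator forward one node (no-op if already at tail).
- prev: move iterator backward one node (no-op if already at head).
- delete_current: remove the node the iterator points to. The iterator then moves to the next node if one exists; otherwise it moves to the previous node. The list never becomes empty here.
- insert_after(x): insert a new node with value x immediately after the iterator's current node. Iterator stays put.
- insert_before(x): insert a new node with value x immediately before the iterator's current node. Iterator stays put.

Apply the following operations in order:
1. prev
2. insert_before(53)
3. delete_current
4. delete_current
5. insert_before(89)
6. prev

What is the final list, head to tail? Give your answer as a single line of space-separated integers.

After 1 (prev): list=[9, 4, 3, 2, 1, 8] cursor@9
After 2 (insert_before(53)): list=[53, 9, 4, 3, 2, 1, 8] cursor@9
After 3 (delete_current): list=[53, 4, 3, 2, 1, 8] cursor@4
After 4 (delete_current): list=[53, 3, 2, 1, 8] cursor@3
After 5 (insert_before(89)): list=[53, 89, 3, 2, 1, 8] cursor@3
After 6 (prev): list=[53, 89, 3, 2, 1, 8] cursor@89

Answer: 53 89 3 2 1 8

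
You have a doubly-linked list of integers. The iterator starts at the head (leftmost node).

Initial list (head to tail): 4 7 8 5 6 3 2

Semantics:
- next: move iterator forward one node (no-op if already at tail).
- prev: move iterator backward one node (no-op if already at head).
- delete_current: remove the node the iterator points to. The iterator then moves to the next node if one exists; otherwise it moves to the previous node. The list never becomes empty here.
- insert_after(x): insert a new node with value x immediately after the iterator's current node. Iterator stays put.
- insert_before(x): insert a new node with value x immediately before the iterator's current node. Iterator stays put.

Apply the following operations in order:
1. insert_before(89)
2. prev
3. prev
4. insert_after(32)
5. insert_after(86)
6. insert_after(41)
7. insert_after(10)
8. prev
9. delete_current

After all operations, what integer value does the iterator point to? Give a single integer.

After 1 (insert_before(89)): list=[89, 4, 7, 8, 5, 6, 3, 2] cursor@4
After 2 (prev): list=[89, 4, 7, 8, 5, 6, 3, 2] cursor@89
After 3 (prev): list=[89, 4, 7, 8, 5, 6, 3, 2] cursor@89
After 4 (insert_after(32)): list=[89, 32, 4, 7, 8, 5, 6, 3, 2] cursor@89
After 5 (insert_after(86)): list=[89, 86, 32, 4, 7, 8, 5, 6, 3, 2] cursor@89
After 6 (insert_after(41)): list=[89, 41, 86, 32, 4, 7, 8, 5, 6, 3, 2] cursor@89
After 7 (insert_after(10)): list=[89, 10, 41, 86, 32, 4, 7, 8, 5, 6, 3, 2] cursor@89
After 8 (prev): list=[89, 10, 41, 86, 32, 4, 7, 8, 5, 6, 3, 2] cursor@89
After 9 (delete_current): list=[10, 41, 86, 32, 4, 7, 8, 5, 6, 3, 2] cursor@10

Answer: 10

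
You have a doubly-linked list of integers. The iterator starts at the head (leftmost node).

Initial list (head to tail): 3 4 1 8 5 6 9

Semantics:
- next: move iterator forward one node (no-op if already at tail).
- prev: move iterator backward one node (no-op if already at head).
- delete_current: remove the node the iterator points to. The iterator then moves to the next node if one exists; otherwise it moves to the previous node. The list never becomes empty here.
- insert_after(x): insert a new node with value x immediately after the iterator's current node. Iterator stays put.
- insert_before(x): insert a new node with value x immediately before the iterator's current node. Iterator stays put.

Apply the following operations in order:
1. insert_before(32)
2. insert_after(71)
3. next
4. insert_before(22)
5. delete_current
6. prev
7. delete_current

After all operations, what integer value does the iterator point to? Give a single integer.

After 1 (insert_before(32)): list=[32, 3, 4, 1, 8, 5, 6, 9] cursor@3
After 2 (insert_after(71)): list=[32, 3, 71, 4, 1, 8, 5, 6, 9] cursor@3
After 3 (next): list=[32, 3, 71, 4, 1, 8, 5, 6, 9] cursor@71
After 4 (insert_before(22)): list=[32, 3, 22, 71, 4, 1, 8, 5, 6, 9] cursor@71
After 5 (delete_current): list=[32, 3, 22, 4, 1, 8, 5, 6, 9] cursor@4
After 6 (prev): list=[32, 3, 22, 4, 1, 8, 5, 6, 9] cursor@22
After 7 (delete_current): list=[32, 3, 4, 1, 8, 5, 6, 9] cursor@4

Answer: 4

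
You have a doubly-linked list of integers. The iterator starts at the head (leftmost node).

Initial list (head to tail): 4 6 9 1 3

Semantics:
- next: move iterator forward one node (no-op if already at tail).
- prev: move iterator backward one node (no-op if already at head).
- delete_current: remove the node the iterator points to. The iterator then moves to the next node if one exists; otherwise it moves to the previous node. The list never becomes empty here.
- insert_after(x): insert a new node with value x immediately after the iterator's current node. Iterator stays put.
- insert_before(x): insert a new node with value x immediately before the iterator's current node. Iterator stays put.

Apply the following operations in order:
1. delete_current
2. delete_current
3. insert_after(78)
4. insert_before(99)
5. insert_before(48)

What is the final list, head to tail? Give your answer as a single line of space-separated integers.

After 1 (delete_current): list=[6, 9, 1, 3] cursor@6
After 2 (delete_current): list=[9, 1, 3] cursor@9
After 3 (insert_after(78)): list=[9, 78, 1, 3] cursor@9
After 4 (insert_before(99)): list=[99, 9, 78, 1, 3] cursor@9
After 5 (insert_before(48)): list=[99, 48, 9, 78, 1, 3] cursor@9

Answer: 99 48 9 78 1 3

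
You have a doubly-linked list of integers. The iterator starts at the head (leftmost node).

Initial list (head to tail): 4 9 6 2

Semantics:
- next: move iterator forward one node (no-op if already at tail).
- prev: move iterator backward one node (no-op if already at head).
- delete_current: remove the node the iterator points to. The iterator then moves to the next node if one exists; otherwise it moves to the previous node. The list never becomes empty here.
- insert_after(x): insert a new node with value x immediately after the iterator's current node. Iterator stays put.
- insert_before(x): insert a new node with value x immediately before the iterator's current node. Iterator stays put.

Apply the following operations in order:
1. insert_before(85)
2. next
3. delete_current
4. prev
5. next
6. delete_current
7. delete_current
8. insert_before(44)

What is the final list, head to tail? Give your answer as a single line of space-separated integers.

After 1 (insert_before(85)): list=[85, 4, 9, 6, 2] cursor@4
After 2 (next): list=[85, 4, 9, 6, 2] cursor@9
After 3 (delete_current): list=[85, 4, 6, 2] cursor@6
After 4 (prev): list=[85, 4, 6, 2] cursor@4
After 5 (next): list=[85, 4, 6, 2] cursor@6
After 6 (delete_current): list=[85, 4, 2] cursor@2
After 7 (delete_current): list=[85, 4] cursor@4
After 8 (insert_before(44)): list=[85, 44, 4] cursor@4

Answer: 85 44 4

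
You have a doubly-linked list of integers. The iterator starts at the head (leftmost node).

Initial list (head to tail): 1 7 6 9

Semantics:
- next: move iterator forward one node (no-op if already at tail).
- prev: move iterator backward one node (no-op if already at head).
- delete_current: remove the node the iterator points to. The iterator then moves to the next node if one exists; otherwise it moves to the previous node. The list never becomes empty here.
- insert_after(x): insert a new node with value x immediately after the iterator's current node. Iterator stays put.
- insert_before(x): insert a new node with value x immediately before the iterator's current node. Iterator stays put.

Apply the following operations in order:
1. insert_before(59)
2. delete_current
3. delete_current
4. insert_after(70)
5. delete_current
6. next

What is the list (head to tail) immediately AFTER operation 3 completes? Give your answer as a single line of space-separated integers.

After 1 (insert_before(59)): list=[59, 1, 7, 6, 9] cursor@1
After 2 (delete_current): list=[59, 7, 6, 9] cursor@7
After 3 (delete_current): list=[59, 6, 9] cursor@6

Answer: 59 6 9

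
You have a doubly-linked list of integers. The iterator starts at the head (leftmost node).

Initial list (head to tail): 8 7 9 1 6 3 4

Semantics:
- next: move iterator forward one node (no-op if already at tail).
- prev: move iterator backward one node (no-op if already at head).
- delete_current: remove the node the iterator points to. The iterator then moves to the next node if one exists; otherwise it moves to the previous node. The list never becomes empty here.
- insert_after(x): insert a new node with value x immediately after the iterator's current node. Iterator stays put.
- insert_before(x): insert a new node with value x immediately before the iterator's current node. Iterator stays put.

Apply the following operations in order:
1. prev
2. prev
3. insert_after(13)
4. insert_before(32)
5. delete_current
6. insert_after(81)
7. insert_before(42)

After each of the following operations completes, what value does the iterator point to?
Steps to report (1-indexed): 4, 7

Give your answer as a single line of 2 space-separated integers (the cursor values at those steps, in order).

Answer: 8 13

Derivation:
After 1 (prev): list=[8, 7, 9, 1, 6, 3, 4] cursor@8
After 2 (prev): list=[8, 7, 9, 1, 6, 3, 4] cursor@8
After 3 (insert_after(13)): list=[8, 13, 7, 9, 1, 6, 3, 4] cursor@8
After 4 (insert_before(32)): list=[32, 8, 13, 7, 9, 1, 6, 3, 4] cursor@8
After 5 (delete_current): list=[32, 13, 7, 9, 1, 6, 3, 4] cursor@13
After 6 (insert_after(81)): list=[32, 13, 81, 7, 9, 1, 6, 3, 4] cursor@13
After 7 (insert_before(42)): list=[32, 42, 13, 81, 7, 9, 1, 6, 3, 4] cursor@13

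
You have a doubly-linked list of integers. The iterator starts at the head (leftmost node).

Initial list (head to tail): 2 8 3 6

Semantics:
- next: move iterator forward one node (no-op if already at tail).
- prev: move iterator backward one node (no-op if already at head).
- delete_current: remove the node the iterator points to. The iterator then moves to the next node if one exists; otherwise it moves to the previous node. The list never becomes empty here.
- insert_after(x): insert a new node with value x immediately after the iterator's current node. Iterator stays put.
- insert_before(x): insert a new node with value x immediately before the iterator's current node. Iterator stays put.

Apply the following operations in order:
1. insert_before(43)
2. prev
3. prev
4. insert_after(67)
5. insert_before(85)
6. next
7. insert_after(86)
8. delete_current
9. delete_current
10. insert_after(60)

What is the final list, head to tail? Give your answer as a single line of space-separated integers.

After 1 (insert_before(43)): list=[43, 2, 8, 3, 6] cursor@2
After 2 (prev): list=[43, 2, 8, 3, 6] cursor@43
After 3 (prev): list=[43, 2, 8, 3, 6] cursor@43
After 4 (insert_after(67)): list=[43, 67, 2, 8, 3, 6] cursor@43
After 5 (insert_before(85)): list=[85, 43, 67, 2, 8, 3, 6] cursor@43
After 6 (next): list=[85, 43, 67, 2, 8, 3, 6] cursor@67
After 7 (insert_after(86)): list=[85, 43, 67, 86, 2, 8, 3, 6] cursor@67
After 8 (delete_current): list=[85, 43, 86, 2, 8, 3, 6] cursor@86
After 9 (delete_current): list=[85, 43, 2, 8, 3, 6] cursor@2
After 10 (insert_after(60)): list=[85, 43, 2, 60, 8, 3, 6] cursor@2

Answer: 85 43 2 60 8 3 6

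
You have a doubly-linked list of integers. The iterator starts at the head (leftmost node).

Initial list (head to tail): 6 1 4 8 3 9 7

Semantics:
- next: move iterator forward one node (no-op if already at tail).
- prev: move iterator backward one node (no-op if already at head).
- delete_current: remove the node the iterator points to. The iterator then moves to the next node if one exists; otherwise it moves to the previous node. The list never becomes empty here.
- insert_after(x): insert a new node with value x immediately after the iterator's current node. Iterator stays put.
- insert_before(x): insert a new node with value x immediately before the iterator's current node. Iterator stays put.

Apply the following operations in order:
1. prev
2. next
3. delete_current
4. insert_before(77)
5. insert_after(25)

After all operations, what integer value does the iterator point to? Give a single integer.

After 1 (prev): list=[6, 1, 4, 8, 3, 9, 7] cursor@6
After 2 (next): list=[6, 1, 4, 8, 3, 9, 7] cursor@1
After 3 (delete_current): list=[6, 4, 8, 3, 9, 7] cursor@4
After 4 (insert_before(77)): list=[6, 77, 4, 8, 3, 9, 7] cursor@4
After 5 (insert_after(25)): list=[6, 77, 4, 25, 8, 3, 9, 7] cursor@4

Answer: 4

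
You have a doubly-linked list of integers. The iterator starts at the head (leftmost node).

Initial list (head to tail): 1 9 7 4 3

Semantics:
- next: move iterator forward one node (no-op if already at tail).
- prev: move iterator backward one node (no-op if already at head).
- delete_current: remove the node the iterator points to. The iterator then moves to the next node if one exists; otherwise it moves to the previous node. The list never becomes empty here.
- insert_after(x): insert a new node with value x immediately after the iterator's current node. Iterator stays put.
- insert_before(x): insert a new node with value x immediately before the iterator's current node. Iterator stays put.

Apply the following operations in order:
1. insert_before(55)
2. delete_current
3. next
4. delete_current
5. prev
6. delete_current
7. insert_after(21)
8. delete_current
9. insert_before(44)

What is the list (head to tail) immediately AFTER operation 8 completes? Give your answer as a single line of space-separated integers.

After 1 (insert_before(55)): list=[55, 1, 9, 7, 4, 3] cursor@1
After 2 (delete_current): list=[55, 9, 7, 4, 3] cursor@9
After 3 (next): list=[55, 9, 7, 4, 3] cursor@7
After 4 (delete_current): list=[55, 9, 4, 3] cursor@4
After 5 (prev): list=[55, 9, 4, 3] cursor@9
After 6 (delete_current): list=[55, 4, 3] cursor@4
After 7 (insert_after(21)): list=[55, 4, 21, 3] cursor@4
After 8 (delete_current): list=[55, 21, 3] cursor@21

Answer: 55 21 3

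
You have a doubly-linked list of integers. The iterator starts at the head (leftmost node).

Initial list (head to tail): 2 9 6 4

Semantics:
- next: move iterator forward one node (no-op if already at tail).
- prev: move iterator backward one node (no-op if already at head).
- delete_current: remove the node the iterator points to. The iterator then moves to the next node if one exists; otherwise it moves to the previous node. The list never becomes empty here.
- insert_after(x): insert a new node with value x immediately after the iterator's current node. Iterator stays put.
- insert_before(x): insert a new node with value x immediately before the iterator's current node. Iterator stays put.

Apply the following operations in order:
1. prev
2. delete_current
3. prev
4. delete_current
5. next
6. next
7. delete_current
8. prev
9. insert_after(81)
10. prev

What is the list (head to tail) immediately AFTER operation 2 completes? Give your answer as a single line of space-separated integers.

Answer: 9 6 4

Derivation:
After 1 (prev): list=[2, 9, 6, 4] cursor@2
After 2 (delete_current): list=[9, 6, 4] cursor@9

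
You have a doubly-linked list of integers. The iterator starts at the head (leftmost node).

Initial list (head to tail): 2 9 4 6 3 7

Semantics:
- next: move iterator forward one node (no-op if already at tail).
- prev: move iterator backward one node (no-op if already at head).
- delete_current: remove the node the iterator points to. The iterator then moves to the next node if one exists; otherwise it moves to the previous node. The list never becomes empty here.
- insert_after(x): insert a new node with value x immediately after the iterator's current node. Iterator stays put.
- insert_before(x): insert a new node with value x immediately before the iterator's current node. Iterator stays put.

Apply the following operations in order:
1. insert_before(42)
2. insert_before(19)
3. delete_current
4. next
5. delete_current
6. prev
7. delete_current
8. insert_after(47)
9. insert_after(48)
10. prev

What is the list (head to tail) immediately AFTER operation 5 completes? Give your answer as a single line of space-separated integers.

After 1 (insert_before(42)): list=[42, 2, 9, 4, 6, 3, 7] cursor@2
After 2 (insert_before(19)): list=[42, 19, 2, 9, 4, 6, 3, 7] cursor@2
After 3 (delete_current): list=[42, 19, 9, 4, 6, 3, 7] cursor@9
After 4 (next): list=[42, 19, 9, 4, 6, 3, 7] cursor@4
After 5 (delete_current): list=[42, 19, 9, 6, 3, 7] cursor@6

Answer: 42 19 9 6 3 7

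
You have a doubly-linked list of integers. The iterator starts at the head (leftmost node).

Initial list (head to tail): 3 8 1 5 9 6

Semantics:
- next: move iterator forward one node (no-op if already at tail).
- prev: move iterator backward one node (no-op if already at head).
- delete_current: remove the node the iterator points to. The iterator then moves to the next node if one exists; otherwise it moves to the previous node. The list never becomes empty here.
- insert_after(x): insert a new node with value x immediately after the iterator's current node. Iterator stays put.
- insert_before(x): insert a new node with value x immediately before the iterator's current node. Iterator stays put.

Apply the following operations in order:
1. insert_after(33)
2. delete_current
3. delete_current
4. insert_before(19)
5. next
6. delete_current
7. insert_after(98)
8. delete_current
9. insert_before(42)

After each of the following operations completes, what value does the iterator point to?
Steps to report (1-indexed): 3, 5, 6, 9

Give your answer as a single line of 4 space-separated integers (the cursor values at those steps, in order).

Answer: 8 1 5 98

Derivation:
After 1 (insert_after(33)): list=[3, 33, 8, 1, 5, 9, 6] cursor@3
After 2 (delete_current): list=[33, 8, 1, 5, 9, 6] cursor@33
After 3 (delete_current): list=[8, 1, 5, 9, 6] cursor@8
After 4 (insert_before(19)): list=[19, 8, 1, 5, 9, 6] cursor@8
After 5 (next): list=[19, 8, 1, 5, 9, 6] cursor@1
After 6 (delete_current): list=[19, 8, 5, 9, 6] cursor@5
After 7 (insert_after(98)): list=[19, 8, 5, 98, 9, 6] cursor@5
After 8 (delete_current): list=[19, 8, 98, 9, 6] cursor@98
After 9 (insert_before(42)): list=[19, 8, 42, 98, 9, 6] cursor@98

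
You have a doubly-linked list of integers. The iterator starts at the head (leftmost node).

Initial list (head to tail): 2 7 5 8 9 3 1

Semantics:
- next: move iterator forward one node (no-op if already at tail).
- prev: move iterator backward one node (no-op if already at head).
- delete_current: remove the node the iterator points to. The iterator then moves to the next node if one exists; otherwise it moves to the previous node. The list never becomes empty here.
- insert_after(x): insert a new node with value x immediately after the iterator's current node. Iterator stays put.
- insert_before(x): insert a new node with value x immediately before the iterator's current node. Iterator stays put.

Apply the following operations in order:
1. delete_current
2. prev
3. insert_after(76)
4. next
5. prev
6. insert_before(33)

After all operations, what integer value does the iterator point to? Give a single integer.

Answer: 7

Derivation:
After 1 (delete_current): list=[7, 5, 8, 9, 3, 1] cursor@7
After 2 (prev): list=[7, 5, 8, 9, 3, 1] cursor@7
After 3 (insert_after(76)): list=[7, 76, 5, 8, 9, 3, 1] cursor@7
After 4 (next): list=[7, 76, 5, 8, 9, 3, 1] cursor@76
After 5 (prev): list=[7, 76, 5, 8, 9, 3, 1] cursor@7
After 6 (insert_before(33)): list=[33, 7, 76, 5, 8, 9, 3, 1] cursor@7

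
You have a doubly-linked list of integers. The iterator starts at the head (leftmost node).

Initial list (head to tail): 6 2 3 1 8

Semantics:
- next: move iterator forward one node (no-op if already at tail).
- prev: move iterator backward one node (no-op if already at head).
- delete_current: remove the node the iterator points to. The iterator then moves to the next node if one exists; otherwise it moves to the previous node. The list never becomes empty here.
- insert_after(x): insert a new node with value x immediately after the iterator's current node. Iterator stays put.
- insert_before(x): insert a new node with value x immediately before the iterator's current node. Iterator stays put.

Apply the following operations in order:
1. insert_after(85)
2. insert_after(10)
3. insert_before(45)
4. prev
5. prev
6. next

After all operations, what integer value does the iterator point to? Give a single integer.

After 1 (insert_after(85)): list=[6, 85, 2, 3, 1, 8] cursor@6
After 2 (insert_after(10)): list=[6, 10, 85, 2, 3, 1, 8] cursor@6
After 3 (insert_before(45)): list=[45, 6, 10, 85, 2, 3, 1, 8] cursor@6
After 4 (prev): list=[45, 6, 10, 85, 2, 3, 1, 8] cursor@45
After 5 (prev): list=[45, 6, 10, 85, 2, 3, 1, 8] cursor@45
After 6 (next): list=[45, 6, 10, 85, 2, 3, 1, 8] cursor@6

Answer: 6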